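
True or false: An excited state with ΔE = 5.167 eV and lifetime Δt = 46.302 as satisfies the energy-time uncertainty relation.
No, it violates the uncertainty relation.

Calculate the product ΔEΔt:
ΔE = 5.167 eV = 8.278e-19 J
ΔEΔt = (8.278e-19 J) × (4.630e-17 s)
ΔEΔt = 3.833e-35 J·s

Compare to the minimum allowed value ℏ/2:
ℏ/2 = 5.273e-35 J·s

Since ΔEΔt = 3.833e-35 J·s < 5.273e-35 J·s = ℏ/2,
this violates the uncertainty relation.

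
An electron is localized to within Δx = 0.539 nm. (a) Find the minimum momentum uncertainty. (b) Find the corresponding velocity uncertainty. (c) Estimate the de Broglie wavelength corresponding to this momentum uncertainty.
(a) Δp_min = 9.783 × 10^-26 kg·m/s
(b) Δv_min = 107.391 km/s
(c) λ_dB = 6.773 nm

Step-by-step:

(a) From the uncertainty principle:
Δp_min = ℏ/(2Δx) = (1.055e-34 J·s)/(2 × 5.390e-10 m) = 9.783e-26 kg·m/s

(b) The velocity uncertainty:
Δv = Δp/m = (9.783e-26 kg·m/s)/(9.109e-31 kg) = 1.074e+05 m/s = 107.391 km/s

(c) The de Broglie wavelength for this momentum:
λ = h/p = (6.626e-34 J·s)/(9.783e-26 kg·m/s) = 6.773e-09 m = 6.773 nm

Note: The de Broglie wavelength is comparable to the localization size, as expected from wave-particle duality.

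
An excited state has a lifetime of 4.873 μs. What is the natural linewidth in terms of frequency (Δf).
16.330 kHz

Using the energy-time uncertainty principle and E = hf:
ΔEΔt ≥ ℏ/2
hΔf·Δt ≥ ℏ/2

The minimum frequency uncertainty is:
Δf = ℏ/(2hτ) = 1/(4πτ)
Δf = 1/(4π × 4.873e-06 s)
Δf = 1.633e+04 Hz = 16.330 kHz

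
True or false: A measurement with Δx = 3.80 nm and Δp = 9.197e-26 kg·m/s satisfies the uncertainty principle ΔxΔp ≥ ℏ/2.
Yes, it satisfies the uncertainty principle.

Calculate the product ΔxΔp:
ΔxΔp = (3.800e-09 m) × (9.197e-26 kg·m/s)
ΔxΔp = 3.495e-34 J·s

Compare to the minimum allowed value ℏ/2:
ℏ/2 = 5.273e-35 J·s

Since ΔxΔp = 3.495e-34 J·s ≥ 5.273e-35 J·s = ℏ/2,
the measurement satisfies the uncertainty principle.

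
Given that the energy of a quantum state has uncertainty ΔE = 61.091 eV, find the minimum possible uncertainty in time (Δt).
5.387 as

Using the energy-time uncertainty principle:
ΔEΔt ≥ ℏ/2

The minimum uncertainty in time is:
Δt_min = ℏ/(2ΔE)
Δt_min = (1.055e-34 J·s) / (2 × 9.788e-18 J)
Δt_min = 5.387e-18 s = 5.387 as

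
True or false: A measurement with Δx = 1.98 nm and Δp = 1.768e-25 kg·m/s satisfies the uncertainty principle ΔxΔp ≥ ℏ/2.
Yes, it satisfies the uncertainty principle.

Calculate the product ΔxΔp:
ΔxΔp = (1.980e-09 m) × (1.768e-25 kg·m/s)
ΔxΔp = 3.501e-34 J·s

Compare to the minimum allowed value ℏ/2:
ℏ/2 = 5.273e-35 J·s

Since ΔxΔp = 3.501e-34 J·s ≥ 5.273e-35 J·s = ℏ/2,
the measurement satisfies the uncertainty principle.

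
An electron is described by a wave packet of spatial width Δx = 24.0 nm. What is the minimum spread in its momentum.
2.197 × 10^-27 kg·m/s

For a wave packet, the spatial width Δx and momentum spread Δp are related by the uncertainty principle:
ΔxΔp ≥ ℏ/2

The minimum momentum spread is:
Δp_min = ℏ/(2Δx)
Δp_min = (1.055e-34 J·s) / (2 × 2.400e-08 m)
Δp_min = 2.197e-27 kg·m/s

A wave packet cannot have both a well-defined position and well-defined momentum.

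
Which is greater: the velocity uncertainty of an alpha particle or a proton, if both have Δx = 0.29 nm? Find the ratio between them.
The proton has the larger minimum velocity uncertainty, by a ratio of 4.0.

For both particles, Δp_min = ℏ/(2Δx) = 1.818e-25 kg·m/s (same for both).

The velocity uncertainty is Δv = Δp/m:
- alpha particle: Δv = 1.818e-25 / 6.645e-27 = 2.736e+01 m/s = 27.364 m/s
- proton: Δv = 1.818e-25 / 1.673e-27 = 1.087e+02 m/s = 108.705 m/s

Ratio: 1.087e+02 / 2.736e+01 = 4.0

The lighter particle has larger velocity uncertainty because Δv ∝ 1/m.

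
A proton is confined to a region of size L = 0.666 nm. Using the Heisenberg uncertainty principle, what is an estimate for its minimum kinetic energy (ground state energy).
11.695 μeV

Using the uncertainty principle to estimate ground state energy:

1. The position uncertainty is approximately the confinement size:
   Δx ≈ L = 6.660e-10 m

2. From ΔxΔp ≥ ℏ/2, the minimum momentum uncertainty is:
   Δp ≈ ℏ/(2L) = 7.917e-26 kg·m/s

3. The kinetic energy is approximately:
   KE ≈ (Δp)²/(2m) = (7.917e-26)²/(2 × 1.673e-27 kg)
   KE ≈ 1.874e-24 J = 11.695 μeV

This is an order-of-magnitude estimate of the ground state energy.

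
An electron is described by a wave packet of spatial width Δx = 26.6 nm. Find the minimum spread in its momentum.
1.982 × 10^-27 kg·m/s

For a wave packet, the spatial width Δx and momentum spread Δp are related by the uncertainty principle:
ΔxΔp ≥ ℏ/2

The minimum momentum spread is:
Δp_min = ℏ/(2Δx)
Δp_min = (1.055e-34 J·s) / (2 × 2.660e-08 m)
Δp_min = 1.982e-27 kg·m/s

A wave packet cannot have both a well-defined position and well-defined momentum.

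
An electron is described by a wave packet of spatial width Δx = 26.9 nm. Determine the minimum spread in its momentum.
1.960 × 10^-27 kg·m/s

For a wave packet, the spatial width Δx and momentum spread Δp are related by the uncertainty principle:
ΔxΔp ≥ ℏ/2

The minimum momentum spread is:
Δp_min = ℏ/(2Δx)
Δp_min = (1.055e-34 J·s) / (2 × 2.690e-08 m)
Δp_min = 1.960e-27 kg·m/s

A wave packet cannot have both a well-defined position and well-defined momentum.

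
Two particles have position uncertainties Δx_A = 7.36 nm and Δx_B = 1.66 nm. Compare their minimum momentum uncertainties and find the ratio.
Particle B has the larger minimum momentum uncertainty, by a factor of 4.43.

For each particle, the minimum momentum uncertainty is Δp_min = ℏ/(2Δx):

Particle A: Δp_A = ℏ/(2×7.360e-09 m) = 7.164e-27 kg·m/s
Particle B: Δp_B = ℏ/(2×1.660e-09 m) = 3.176e-26 kg·m/s

Ratio: Δp_B/Δp_A = 4.43

Since Δp_min ∝ 1/Δx, the particle with smaller position uncertainty (B) has larger momentum uncertainty.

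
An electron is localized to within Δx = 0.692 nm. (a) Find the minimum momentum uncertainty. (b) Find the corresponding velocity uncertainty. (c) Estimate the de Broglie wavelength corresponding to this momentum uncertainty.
(a) Δp_min = 7.620 × 10^-26 kg·m/s
(b) Δv_min = 83.647 km/s
(c) λ_dB = 8.696 nm

Step-by-step:

(a) From the uncertainty principle:
Δp_min = ℏ/(2Δx) = (1.055e-34 J·s)/(2 × 6.920e-10 m) = 7.620e-26 kg·m/s

(b) The velocity uncertainty:
Δv = Δp/m = (7.620e-26 kg·m/s)/(9.109e-31 kg) = 8.365e+04 m/s = 83.647 km/s

(c) The de Broglie wavelength for this momentum:
λ = h/p = (6.626e-34 J·s)/(7.620e-26 kg·m/s) = 8.696e-09 m = 8.696 nm

Note: The de Broglie wavelength is comparable to the localization size, as expected from wave-particle duality.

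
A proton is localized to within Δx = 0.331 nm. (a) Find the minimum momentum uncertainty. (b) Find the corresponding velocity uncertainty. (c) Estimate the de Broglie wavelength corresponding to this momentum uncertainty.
(a) Δp_min = 1.593 × 10^-25 kg·m/s
(b) Δv_min = 95.240 m/s
(c) λ_dB = 4.159 nm

Step-by-step:

(a) From the uncertainty principle:
Δp_min = ℏ/(2Δx) = (1.055e-34 J·s)/(2 × 3.310e-10 m) = 1.593e-25 kg·m/s

(b) The velocity uncertainty:
Δv = Δp/m = (1.593e-25 kg·m/s)/(1.673e-27 kg) = 9.524e+01 m/s = 95.240 m/s

(c) The de Broglie wavelength for this momentum:
λ = h/p = (6.626e-34 J·s)/(1.593e-25 kg·m/s) = 4.159e-09 m = 4.159 nm

Note: The de Broglie wavelength is comparable to the localization size, as expected from wave-particle duality.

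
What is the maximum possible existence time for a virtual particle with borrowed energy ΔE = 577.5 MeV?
5.699 × 10^-25 s

Using the energy-time uncertainty principle:
ΔEΔt ≥ ℏ/2

For a virtual particle borrowing energy ΔE, the maximum lifetime is:
Δt_max = ℏ/(2ΔE)

Converting energy:
ΔE = 577.5 MeV = 9.253e-11 J

Δt_max = (1.055e-34 J·s) / (2 × 9.253e-11 J)
Δt_max = 5.699e-25 s = 5.699 × 10^-25 s

Virtual particles with higher borrowed energy exist for shorter times.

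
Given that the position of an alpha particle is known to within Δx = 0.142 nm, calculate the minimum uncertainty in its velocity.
55.884 m/s

Using the Heisenberg uncertainty principle and Δp = mΔv:
ΔxΔp ≥ ℏ/2
Δx(mΔv) ≥ ℏ/2

The minimum uncertainty in velocity is:
Δv_min = ℏ/(2mΔx)
Δv_min = (1.055e-34 J·s) / (2 × 6.645e-27 kg × 1.420e-10 m)
Δv_min = 5.588e+01 m/s = 55.884 m/s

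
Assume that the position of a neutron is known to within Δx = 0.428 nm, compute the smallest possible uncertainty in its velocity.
73.554 m/s

Using the Heisenberg uncertainty principle and Δp = mΔv:
ΔxΔp ≥ ℏ/2
Δx(mΔv) ≥ ℏ/2

The minimum uncertainty in velocity is:
Δv_min = ℏ/(2mΔx)
Δv_min = (1.055e-34 J·s) / (2 × 1.675e-27 kg × 4.280e-10 m)
Δv_min = 7.355e+01 m/s = 73.554 m/s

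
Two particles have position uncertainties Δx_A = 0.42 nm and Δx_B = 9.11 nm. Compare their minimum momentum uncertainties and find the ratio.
Particle A has the larger minimum momentum uncertainty, by a factor of 21.69.

For each particle, the minimum momentum uncertainty is Δp_min = ℏ/(2Δx):

Particle A: Δp_A = ℏ/(2×4.200e-10 m) = 1.255e-25 kg·m/s
Particle B: Δp_B = ℏ/(2×9.110e-09 m) = 5.788e-27 kg·m/s

Ratio: Δp_A/Δp_B = 21.69

Since Δp_min ∝ 1/Δx, the particle with smaller position uncertainty (A) has larger momentum uncertainty.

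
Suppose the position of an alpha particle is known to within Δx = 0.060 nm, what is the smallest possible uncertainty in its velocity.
132.258 m/s

Using the Heisenberg uncertainty principle and Δp = mΔv:
ΔxΔp ≥ ℏ/2
Δx(mΔv) ≥ ℏ/2

The minimum uncertainty in velocity is:
Δv_min = ℏ/(2mΔx)
Δv_min = (1.055e-34 J·s) / (2 × 6.645e-27 kg × 6.000e-11 m)
Δv_min = 1.323e+02 m/s = 132.258 m/s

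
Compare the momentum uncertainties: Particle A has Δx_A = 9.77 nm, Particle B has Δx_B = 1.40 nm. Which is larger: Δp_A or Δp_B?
Particle B has the larger minimum momentum uncertainty, by a factor of 6.98.

For each particle, the minimum momentum uncertainty is Δp_min = ℏ/(2Δx):

Particle A: Δp_A = ℏ/(2×9.770e-09 m) = 5.397e-27 kg·m/s
Particle B: Δp_B = ℏ/(2×1.400e-09 m) = 3.766e-26 kg·m/s

Ratio: Δp_B/Δp_A = 6.98

Since Δp_min ∝ 1/Δx, the particle with smaller position uncertainty (B) has larger momentum uncertainty.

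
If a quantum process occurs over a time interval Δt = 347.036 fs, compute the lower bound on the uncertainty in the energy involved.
948.334 μeV

Using the energy-time uncertainty principle:
ΔEΔt ≥ ℏ/2

The minimum uncertainty in energy is:
ΔE_min = ℏ/(2Δt)
ΔE_min = (1.055e-34 J·s) / (2 × 3.470e-13 s)
ΔE_min = 1.519e-22 J = 948.334 μeV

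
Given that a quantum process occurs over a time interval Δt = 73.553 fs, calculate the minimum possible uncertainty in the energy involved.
4.474 meV

Using the energy-time uncertainty principle:
ΔEΔt ≥ ℏ/2

The minimum uncertainty in energy is:
ΔE_min = ℏ/(2Δt)
ΔE_min = (1.055e-34 J·s) / (2 × 7.355e-14 s)
ΔE_min = 7.169e-22 J = 4.474 meV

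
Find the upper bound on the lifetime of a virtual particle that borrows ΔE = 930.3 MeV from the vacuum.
3.538 × 10^-25 s

Using the energy-time uncertainty principle:
ΔEΔt ≥ ℏ/2

For a virtual particle borrowing energy ΔE, the maximum lifetime is:
Δt_max = ℏ/(2ΔE)

Converting energy:
ΔE = 930.3 MeV = 1.491e-10 J

Δt_max = (1.055e-34 J·s) / (2 × 1.491e-10 J)
Δt_max = 3.538e-25 s = 3.538 × 10^-25 s

Virtual particles with higher borrowed energy exist for shorter times.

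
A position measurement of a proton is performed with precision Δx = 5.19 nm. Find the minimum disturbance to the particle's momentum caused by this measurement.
1.016 × 10^-26 kg·m/s

The uncertainty principle implies that measuring position disturbs momentum:
ΔxΔp ≥ ℏ/2

When we measure position with precision Δx, we necessarily introduce a momentum uncertainty:
Δp ≥ ℏ/(2Δx)
Δp_min = (1.055e-34 J·s) / (2 × 5.190e-09 m)
Δp_min = 1.016e-26 kg·m/s

The more precisely we measure position, the greater the momentum disturbance.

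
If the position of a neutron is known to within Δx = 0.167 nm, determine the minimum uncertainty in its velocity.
188.510 m/s

Using the Heisenberg uncertainty principle and Δp = mΔv:
ΔxΔp ≥ ℏ/2
Δx(mΔv) ≥ ℏ/2

The minimum uncertainty in velocity is:
Δv_min = ℏ/(2mΔx)
Δv_min = (1.055e-34 J·s) / (2 × 1.675e-27 kg × 1.670e-10 m)
Δv_min = 1.885e+02 m/s = 188.510 m/s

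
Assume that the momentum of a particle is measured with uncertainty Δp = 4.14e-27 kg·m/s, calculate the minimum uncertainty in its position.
12.736 nm

Using the Heisenberg uncertainty principle:
ΔxΔp ≥ ℏ/2

The minimum uncertainty in position is:
Δx_min = ℏ/(2Δp)
Δx_min = (1.055e-34 J·s) / (2 × 4.140e-27 kg·m/s)
Δx_min = 1.274e-08 m = 12.736 nm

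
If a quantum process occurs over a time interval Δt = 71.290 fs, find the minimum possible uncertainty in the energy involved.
4.616 meV

Using the energy-time uncertainty principle:
ΔEΔt ≥ ℏ/2

The minimum uncertainty in energy is:
ΔE_min = ℏ/(2Δt)
ΔE_min = (1.055e-34 J·s) / (2 × 7.129e-14 s)
ΔE_min = 7.396e-22 J = 4.616 meV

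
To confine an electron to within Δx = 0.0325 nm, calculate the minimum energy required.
9.018 eV

Localizing a particle requires giving it sufficient momentum uncertainty:

1. From uncertainty principle: Δp ≥ ℏ/(2Δx)
   Δp_min = (1.055e-34 J·s) / (2 × 3.250e-11 m)
   Δp_min = 1.622e-24 kg·m/s

2. This momentum uncertainty corresponds to kinetic energy:
   KE ≈ (Δp)²/(2m) = (1.622e-24)²/(2 × 9.109e-31 kg)
   KE = 1.445e-18 J = 9.018 eV

Tighter localization requires more energy.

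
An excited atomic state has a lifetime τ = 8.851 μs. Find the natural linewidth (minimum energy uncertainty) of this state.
37.183 peV

Using the energy-time uncertainty principle:
ΔEΔt ≥ ℏ/2

The lifetime τ represents the time uncertainty Δt.
The natural linewidth (minimum energy uncertainty) is:

ΔE = ℏ/(2τ)
ΔE = (1.055e-34 J·s) / (2 × 8.851e-06 s)
ΔE = 5.957e-30 J = 37.183 peV

This natural linewidth limits the precision of spectroscopic measurements.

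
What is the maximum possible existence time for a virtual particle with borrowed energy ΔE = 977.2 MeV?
3.368 × 10^-25 s

Using the energy-time uncertainty principle:
ΔEΔt ≥ ℏ/2

For a virtual particle borrowing energy ΔE, the maximum lifetime is:
Δt_max = ℏ/(2ΔE)

Converting energy:
ΔE = 977.2 MeV = 1.566e-10 J

Δt_max = (1.055e-34 J·s) / (2 × 1.566e-10 J)
Δt_max = 3.368e-25 s = 3.368 × 10^-25 s

Virtual particles with higher borrowed energy exist for shorter times.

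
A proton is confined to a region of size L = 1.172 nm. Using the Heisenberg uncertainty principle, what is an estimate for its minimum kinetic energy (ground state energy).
3.777 μeV

Using the uncertainty principle to estimate ground state energy:

1. The position uncertainty is approximately the confinement size:
   Δx ≈ L = 1.172e-09 m

2. From ΔxΔp ≥ ℏ/2, the minimum momentum uncertainty is:
   Δp ≈ ℏ/(2L) = 4.499e-26 kg·m/s

3. The kinetic energy is approximately:
   KE ≈ (Δp)²/(2m) = (4.499e-26)²/(2 × 1.673e-27 kg)
   KE ≈ 6.051e-25 J = 3.777 μeV

This is an order-of-magnitude estimate of the ground state energy.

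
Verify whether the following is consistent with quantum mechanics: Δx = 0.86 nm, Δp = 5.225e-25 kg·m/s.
Yes, it satisfies the uncertainty principle.

Calculate the product ΔxΔp:
ΔxΔp = (8.600e-10 m) × (5.225e-25 kg·m/s)
ΔxΔp = 4.494e-34 J·s

Compare to the minimum allowed value ℏ/2:
ℏ/2 = 5.273e-35 J·s

Since ΔxΔp = 4.494e-34 J·s ≥ 5.273e-35 J·s = ℏ/2,
the measurement satisfies the uncertainty principle.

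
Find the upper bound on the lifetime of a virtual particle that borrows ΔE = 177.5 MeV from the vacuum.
1.854 ys

Using the energy-time uncertainty principle:
ΔEΔt ≥ ℏ/2

For a virtual particle borrowing energy ΔE, the maximum lifetime is:
Δt_max = ℏ/(2ΔE)

Converting energy:
ΔE = 177.5 MeV = 2.844e-11 J

Δt_max = (1.055e-34 J·s) / (2 × 2.844e-11 J)
Δt_max = 1.854e-24 s = 1.854 ys

Virtual particles with higher borrowed energy exist for shorter times.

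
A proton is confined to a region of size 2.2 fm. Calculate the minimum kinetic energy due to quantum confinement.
1.072 MeV

Using the uncertainty principle:

1. Position uncertainty: Δx ≈ 2.200e-15 m
2. Minimum momentum uncertainty: Δp = ℏ/(2Δx) = 2.397e-20 kg·m/s
3. Minimum kinetic energy:
   KE = (Δp)²/(2m) = (2.397e-20)²/(2 × 1.673e-27 kg)
   KE = 1.717e-13 J = 1.072 MeV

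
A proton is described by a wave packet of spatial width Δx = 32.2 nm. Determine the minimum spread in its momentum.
1.638 × 10^-27 kg·m/s

For a wave packet, the spatial width Δx and momentum spread Δp are related by the uncertainty principle:
ΔxΔp ≥ ℏ/2

The minimum momentum spread is:
Δp_min = ℏ/(2Δx)
Δp_min = (1.055e-34 J·s) / (2 × 3.220e-08 m)
Δp_min = 1.638e-27 kg·m/s

A wave packet cannot have both a well-defined position and well-defined momentum.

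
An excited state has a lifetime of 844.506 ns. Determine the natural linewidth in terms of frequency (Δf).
94.230 kHz

Using the energy-time uncertainty principle and E = hf:
ΔEΔt ≥ ℏ/2
hΔf·Δt ≥ ℏ/2

The minimum frequency uncertainty is:
Δf = ℏ/(2hτ) = 1/(4πτ)
Δf = 1/(4π × 8.445e-07 s)
Δf = 9.423e+04 Hz = 94.230 kHz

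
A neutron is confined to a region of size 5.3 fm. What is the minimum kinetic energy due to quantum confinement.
184.418 keV

Using the uncertainty principle:

1. Position uncertainty: Δx ≈ 5.300e-15 m
2. Minimum momentum uncertainty: Δp = ℏ/(2Δx) = 9.949e-21 kg·m/s
3. Minimum kinetic energy:
   KE = (Δp)²/(2m) = (9.949e-21)²/(2 × 1.675e-27 kg)
   KE = 2.955e-14 J = 184.418 keV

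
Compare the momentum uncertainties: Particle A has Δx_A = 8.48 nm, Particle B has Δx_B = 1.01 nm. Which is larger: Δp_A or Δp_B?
Particle B has the larger minimum momentum uncertainty, by a factor of 8.40.

For each particle, the minimum momentum uncertainty is Δp_min = ℏ/(2Δx):

Particle A: Δp_A = ℏ/(2×8.480e-09 m) = 6.218e-27 kg·m/s
Particle B: Δp_B = ℏ/(2×1.010e-09 m) = 5.221e-26 kg·m/s

Ratio: Δp_B/Δp_A = 8.40

Since Δp_min ∝ 1/Δx, the particle with smaller position uncertainty (B) has larger momentum uncertainty.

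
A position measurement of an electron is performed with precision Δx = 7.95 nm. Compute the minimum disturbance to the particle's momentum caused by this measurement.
6.633 × 10^-27 kg·m/s

The uncertainty principle implies that measuring position disturbs momentum:
ΔxΔp ≥ ℏ/2

When we measure position with precision Δx, we necessarily introduce a momentum uncertainty:
Δp ≥ ℏ/(2Δx)
Δp_min = (1.055e-34 J·s) / (2 × 7.950e-09 m)
Δp_min = 6.633e-27 kg·m/s

The more precisely we measure position, the greater the momentum disturbance.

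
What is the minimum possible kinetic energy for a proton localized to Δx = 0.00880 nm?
66.987 meV

Localizing a particle requires giving it sufficient momentum uncertainty:

1. From uncertainty principle: Δp ≥ ℏ/(2Δx)
   Δp_min = (1.055e-34 J·s) / (2 × 8.800e-12 m)
   Δp_min = 5.992e-24 kg·m/s

2. This momentum uncertainty corresponds to kinetic energy:
   KE ≈ (Δp)²/(2m) = (5.992e-24)²/(2 × 1.673e-27 kg)
   KE = 1.073e-20 J = 66.987 meV

Tighter localization requires more energy.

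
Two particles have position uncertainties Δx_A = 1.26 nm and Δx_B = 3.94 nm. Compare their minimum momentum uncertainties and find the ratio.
Particle A has the larger minimum momentum uncertainty, by a factor of 3.13.

For each particle, the minimum momentum uncertainty is Δp_min = ℏ/(2Δx):

Particle A: Δp_A = ℏ/(2×1.260e-09 m) = 4.185e-26 kg·m/s
Particle B: Δp_B = ℏ/(2×3.940e-09 m) = 1.338e-26 kg·m/s

Ratio: Δp_A/Δp_B = 3.13

Since Δp_min ∝ 1/Δx, the particle with smaller position uncertainty (A) has larger momentum uncertainty.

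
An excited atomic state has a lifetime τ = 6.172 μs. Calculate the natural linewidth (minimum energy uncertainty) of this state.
53.322 peV

Using the energy-time uncertainty principle:
ΔEΔt ≥ ℏ/2

The lifetime τ represents the time uncertainty Δt.
The natural linewidth (minimum energy uncertainty) is:

ΔE = ℏ/(2τ)
ΔE = (1.055e-34 J·s) / (2 × 6.172e-06 s)
ΔE = 8.543e-30 J = 53.322 peV

This natural linewidth limits the precision of spectroscopic measurements.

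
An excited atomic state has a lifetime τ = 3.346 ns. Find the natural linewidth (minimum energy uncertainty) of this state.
98.358 neV

Using the energy-time uncertainty principle:
ΔEΔt ≥ ℏ/2

The lifetime τ represents the time uncertainty Δt.
The natural linewidth (minimum energy uncertainty) is:

ΔE = ℏ/(2τ)
ΔE = (1.055e-34 J·s) / (2 × 3.346e-09 s)
ΔE = 1.576e-26 J = 98.358 neV

This natural linewidth limits the precision of spectroscopic measurements.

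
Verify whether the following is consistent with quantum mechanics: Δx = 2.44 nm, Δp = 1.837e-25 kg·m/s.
Yes, it satisfies the uncertainty principle.

Calculate the product ΔxΔp:
ΔxΔp = (2.440e-09 m) × (1.837e-25 kg·m/s)
ΔxΔp = 4.482e-34 J·s

Compare to the minimum allowed value ℏ/2:
ℏ/2 = 5.273e-35 J·s

Since ΔxΔp = 4.482e-34 J·s ≥ 5.273e-35 J·s = ℏ/2,
the measurement satisfies the uncertainty principle.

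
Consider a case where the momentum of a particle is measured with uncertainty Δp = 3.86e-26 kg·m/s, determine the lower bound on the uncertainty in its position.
1.366 nm

Using the Heisenberg uncertainty principle:
ΔxΔp ≥ ℏ/2

The minimum uncertainty in position is:
Δx_min = ℏ/(2Δp)
Δx_min = (1.055e-34 J·s) / (2 × 3.860e-26 kg·m/s)
Δx_min = 1.366e-09 m = 1.366 nm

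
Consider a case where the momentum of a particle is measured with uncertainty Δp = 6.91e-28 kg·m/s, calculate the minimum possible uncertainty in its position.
76.308 nm

Using the Heisenberg uncertainty principle:
ΔxΔp ≥ ℏ/2

The minimum uncertainty in position is:
Δx_min = ℏ/(2Δp)
Δx_min = (1.055e-34 J·s) / (2 × 6.910e-28 kg·m/s)
Δx_min = 7.631e-08 m = 76.308 nm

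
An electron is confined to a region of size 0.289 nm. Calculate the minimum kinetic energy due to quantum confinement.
114.043 meV

Using the uncertainty principle:

1. Position uncertainty: Δx ≈ 2.890e-10 m
2. Minimum momentum uncertainty: Δp = ℏ/(2Δx) = 1.825e-25 kg·m/s
3. Minimum kinetic energy:
   KE = (Δp)²/(2m) = (1.825e-25)²/(2 × 9.109e-31 kg)
   KE = 1.827e-20 J = 114.043 meV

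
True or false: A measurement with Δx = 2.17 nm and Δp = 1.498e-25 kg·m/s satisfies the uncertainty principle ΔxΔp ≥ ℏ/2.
Yes, it satisfies the uncertainty principle.

Calculate the product ΔxΔp:
ΔxΔp = (2.170e-09 m) × (1.498e-25 kg·m/s)
ΔxΔp = 3.251e-34 J·s

Compare to the minimum allowed value ℏ/2:
ℏ/2 = 5.273e-35 J·s

Since ΔxΔp = 3.251e-34 J·s ≥ 5.273e-35 J·s = ℏ/2,
the measurement satisfies the uncertainty principle.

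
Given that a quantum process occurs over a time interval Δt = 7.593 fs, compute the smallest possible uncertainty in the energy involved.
43.343 meV

Using the energy-time uncertainty principle:
ΔEΔt ≥ ℏ/2

The minimum uncertainty in energy is:
ΔE_min = ℏ/(2Δt)
ΔE_min = (1.055e-34 J·s) / (2 × 7.593e-15 s)
ΔE_min = 6.944e-21 J = 43.343 meV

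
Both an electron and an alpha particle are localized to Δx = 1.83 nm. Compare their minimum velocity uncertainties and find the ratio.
The electron has the larger minimum velocity uncertainty, by a ratio of 7294.3.

For both particles, Δp_min = ℏ/(2Δx) = 2.881e-26 kg·m/s (same for both).

The velocity uncertainty is Δv = Δp/m:
- electron: Δv = 2.881e-26 / 9.109e-31 = 3.163e+04 m/s = 31.631 km/s
- alpha particle: Δv = 2.881e-26 / 6.645e-27 = 4.336e+00 m/s = 4.336 m/s

Ratio: 3.163e+04 / 4.336e+00 = 7294.3

The lighter particle has larger velocity uncertainty because Δv ∝ 1/m.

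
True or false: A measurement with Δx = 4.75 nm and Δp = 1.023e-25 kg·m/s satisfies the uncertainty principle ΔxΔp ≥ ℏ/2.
Yes, it satisfies the uncertainty principle.

Calculate the product ΔxΔp:
ΔxΔp = (4.750e-09 m) × (1.023e-25 kg·m/s)
ΔxΔp = 4.859e-34 J·s

Compare to the minimum allowed value ℏ/2:
ℏ/2 = 5.273e-35 J·s

Since ΔxΔp = 4.859e-34 J·s ≥ 5.273e-35 J·s = ℏ/2,
the measurement satisfies the uncertainty principle.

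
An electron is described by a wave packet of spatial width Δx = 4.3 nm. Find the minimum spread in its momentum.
1.226 × 10^-26 kg·m/s

For a wave packet, the spatial width Δx and momentum spread Δp are related by the uncertainty principle:
ΔxΔp ≥ ℏ/2

The minimum momentum spread is:
Δp_min = ℏ/(2Δx)
Δp_min = (1.055e-34 J·s) / (2 × 4.300e-09 m)
Δp_min = 1.226e-26 kg·m/s

A wave packet cannot have both a well-defined position and well-defined momentum.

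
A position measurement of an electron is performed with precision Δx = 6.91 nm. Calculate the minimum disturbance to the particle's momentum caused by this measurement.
7.631 × 10^-27 kg·m/s

The uncertainty principle implies that measuring position disturbs momentum:
ΔxΔp ≥ ℏ/2

When we measure position with precision Δx, we necessarily introduce a momentum uncertainty:
Δp ≥ ℏ/(2Δx)
Δp_min = (1.055e-34 J·s) / (2 × 6.910e-09 m)
Δp_min = 7.631e-27 kg·m/s

The more precisely we measure position, the greater the momentum disturbance.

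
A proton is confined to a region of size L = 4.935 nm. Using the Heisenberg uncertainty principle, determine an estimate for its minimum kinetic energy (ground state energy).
213.000 neV

Using the uncertainty principle to estimate ground state energy:

1. The position uncertainty is approximately the confinement size:
   Δx ≈ L = 4.935e-09 m

2. From ΔxΔp ≥ ℏ/2, the minimum momentum uncertainty is:
   Δp ≈ ℏ/(2L) = 1.068e-26 kg·m/s

3. The kinetic energy is approximately:
   KE ≈ (Δp)²/(2m) = (1.068e-26)²/(2 × 1.673e-27 kg)
   KE ≈ 3.413e-26 J = 213.000 neV

This is an order-of-magnitude estimate of the ground state energy.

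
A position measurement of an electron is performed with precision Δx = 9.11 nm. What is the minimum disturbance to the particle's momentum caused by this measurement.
5.788 × 10^-27 kg·m/s

The uncertainty principle implies that measuring position disturbs momentum:
ΔxΔp ≥ ℏ/2

When we measure position with precision Δx, we necessarily introduce a momentum uncertainty:
Δp ≥ ℏ/(2Δx)
Δp_min = (1.055e-34 J·s) / (2 × 9.110e-09 m)
Δp_min = 5.788e-27 kg·m/s

The more precisely we measure position, the greater the momentum disturbance.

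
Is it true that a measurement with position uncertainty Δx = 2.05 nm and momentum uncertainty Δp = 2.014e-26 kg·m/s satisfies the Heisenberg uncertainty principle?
No, it violates the uncertainty principle (impossible measurement).

Calculate the product ΔxΔp:
ΔxΔp = (2.050e-09 m) × (2.014e-26 kg·m/s)
ΔxΔp = 4.129e-35 J·s

Compare to the minimum allowed value ℏ/2:
ℏ/2 = 5.273e-35 J·s

Since ΔxΔp = 4.129e-35 J·s < 5.273e-35 J·s = ℏ/2,
the measurement violates the uncertainty principle.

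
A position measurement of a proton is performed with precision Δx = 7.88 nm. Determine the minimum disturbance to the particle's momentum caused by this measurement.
6.691 × 10^-27 kg·m/s

The uncertainty principle implies that measuring position disturbs momentum:
ΔxΔp ≥ ℏ/2

When we measure position with precision Δx, we necessarily introduce a momentum uncertainty:
Δp ≥ ℏ/(2Δx)
Δp_min = (1.055e-34 J·s) / (2 × 7.880e-09 m)
Δp_min = 6.691e-27 kg·m/s

The more precisely we measure position, the greater the momentum disturbance.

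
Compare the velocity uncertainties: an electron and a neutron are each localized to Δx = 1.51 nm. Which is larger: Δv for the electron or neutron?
The electron has the larger minimum velocity uncertainty, by a ratio of 1838.7.

For both particles, Δp_min = ℏ/(2Δx) = 3.492e-26 kg·m/s (same for both).

The velocity uncertainty is Δv = Δp/m:
- electron: Δv = 3.492e-26 / 9.109e-31 = 3.833e+04 m/s = 38.334 km/s
- neutron: Δv = 3.492e-26 / 1.675e-27 = 2.085e+01 m/s = 20.848 m/s

Ratio: 3.833e+04 / 2.085e+01 = 1838.7

The lighter particle has larger velocity uncertainty because Δv ∝ 1/m.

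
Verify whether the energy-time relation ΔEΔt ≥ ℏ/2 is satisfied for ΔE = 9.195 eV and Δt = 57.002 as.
Yes, it satisfies the uncertainty relation.

Calculate the product ΔEΔt:
ΔE = 9.195 eV = 1.473e-18 J
ΔEΔt = (1.473e-18 J) × (5.700e-17 s)
ΔEΔt = 8.398e-35 J·s

Compare to the minimum allowed value ℏ/2:
ℏ/2 = 5.273e-35 J·s

Since ΔEΔt = 8.398e-35 J·s ≥ 5.273e-35 J·s = ℏ/2,
this satisfies the uncertainty relation.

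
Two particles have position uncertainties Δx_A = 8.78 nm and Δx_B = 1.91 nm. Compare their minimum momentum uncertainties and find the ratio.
Particle B has the larger minimum momentum uncertainty, by a factor of 4.60.

For each particle, the minimum momentum uncertainty is Δp_min = ℏ/(2Δx):

Particle A: Δp_A = ℏ/(2×8.780e-09 m) = 6.006e-27 kg·m/s
Particle B: Δp_B = ℏ/(2×1.910e-09 m) = 2.761e-26 kg·m/s

Ratio: Δp_B/Δp_A = 4.60

Since Δp_min ∝ 1/Δx, the particle with smaller position uncertainty (B) has larger momentum uncertainty.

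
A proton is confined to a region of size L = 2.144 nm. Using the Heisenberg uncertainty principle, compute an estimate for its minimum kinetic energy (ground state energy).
1.129 μeV

Using the uncertainty principle to estimate ground state energy:

1. The position uncertainty is approximately the confinement size:
   Δx ≈ L = 2.144e-09 m

2. From ΔxΔp ≥ ℏ/2, the minimum momentum uncertainty is:
   Δp ≈ ℏ/(2L) = 2.459e-26 kg·m/s

3. The kinetic energy is approximately:
   KE ≈ (Δp)²/(2m) = (2.459e-26)²/(2 × 1.673e-27 kg)
   KE ≈ 1.808e-25 J = 1.129 μeV

This is an order-of-magnitude estimate of the ground state energy.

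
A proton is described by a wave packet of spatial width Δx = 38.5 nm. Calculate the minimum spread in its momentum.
1.370 × 10^-27 kg·m/s

For a wave packet, the spatial width Δx and momentum spread Δp are related by the uncertainty principle:
ΔxΔp ≥ ℏ/2

The minimum momentum spread is:
Δp_min = ℏ/(2Δx)
Δp_min = (1.055e-34 J·s) / (2 × 3.850e-08 m)
Δp_min = 1.370e-27 kg·m/s

A wave packet cannot have both a well-defined position and well-defined momentum.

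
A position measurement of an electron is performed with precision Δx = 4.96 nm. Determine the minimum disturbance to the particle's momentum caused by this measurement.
1.063 × 10^-26 kg·m/s

The uncertainty principle implies that measuring position disturbs momentum:
ΔxΔp ≥ ℏ/2

When we measure position with precision Δx, we necessarily introduce a momentum uncertainty:
Δp ≥ ℏ/(2Δx)
Δp_min = (1.055e-34 J·s) / (2 × 4.960e-09 m)
Δp_min = 1.063e-26 kg·m/s

The more precisely we measure position, the greater the momentum disturbance.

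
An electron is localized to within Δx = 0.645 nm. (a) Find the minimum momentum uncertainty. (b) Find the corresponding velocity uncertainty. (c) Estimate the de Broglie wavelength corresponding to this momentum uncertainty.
(a) Δp_min = 8.175 × 10^-26 kg·m/s
(b) Δv_min = 89.742 km/s
(c) λ_dB = 8.105 nm

Step-by-step:

(a) From the uncertainty principle:
Δp_min = ℏ/(2Δx) = (1.055e-34 J·s)/(2 × 6.450e-10 m) = 8.175e-26 kg·m/s

(b) The velocity uncertainty:
Δv = Δp/m = (8.175e-26 kg·m/s)/(9.109e-31 kg) = 8.974e+04 m/s = 89.742 km/s

(c) The de Broglie wavelength for this momentum:
λ = h/p = (6.626e-34 J·s)/(8.175e-26 kg·m/s) = 8.105e-09 m = 8.105 nm

Note: The de Broglie wavelength is comparable to the localization size, as expected from wave-particle duality.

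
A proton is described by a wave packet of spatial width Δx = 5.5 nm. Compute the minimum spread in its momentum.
9.587 × 10^-27 kg·m/s

For a wave packet, the spatial width Δx and momentum spread Δp are related by the uncertainty principle:
ΔxΔp ≥ ℏ/2

The minimum momentum spread is:
Δp_min = ℏ/(2Δx)
Δp_min = (1.055e-34 J·s) / (2 × 5.500e-09 m)
Δp_min = 9.587e-27 kg·m/s

A wave packet cannot have both a well-defined position and well-defined momentum.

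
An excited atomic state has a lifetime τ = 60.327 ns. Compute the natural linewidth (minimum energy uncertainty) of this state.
5.455 neV

Using the energy-time uncertainty principle:
ΔEΔt ≥ ℏ/2

The lifetime τ represents the time uncertainty Δt.
The natural linewidth (minimum energy uncertainty) is:

ΔE = ℏ/(2τ)
ΔE = (1.055e-34 J·s) / (2 × 6.033e-08 s)
ΔE = 8.740e-28 J = 5.455 neV

This natural linewidth limits the precision of spectroscopic measurements.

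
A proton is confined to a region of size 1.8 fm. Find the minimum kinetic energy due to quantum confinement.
1.601 MeV

Using the uncertainty principle:

1. Position uncertainty: Δx ≈ 1.800e-15 m
2. Minimum momentum uncertainty: Δp = ℏ/(2Δx) = 2.929e-20 kg·m/s
3. Minimum kinetic energy:
   KE = (Δp)²/(2m) = (2.929e-20)²/(2 × 1.673e-27 kg)
   KE = 2.565e-13 J = 1.601 MeV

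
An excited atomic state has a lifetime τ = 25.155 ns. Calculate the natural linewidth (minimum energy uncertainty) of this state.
13.083 neV

Using the energy-time uncertainty principle:
ΔEΔt ≥ ℏ/2

The lifetime τ represents the time uncertainty Δt.
The natural linewidth (minimum energy uncertainty) is:

ΔE = ℏ/(2τ)
ΔE = (1.055e-34 J·s) / (2 × 2.516e-08 s)
ΔE = 2.096e-27 J = 13.083 neV

This natural linewidth limits the precision of spectroscopic measurements.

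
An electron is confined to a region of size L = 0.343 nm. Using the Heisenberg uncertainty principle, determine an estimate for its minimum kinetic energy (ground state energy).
80.961 meV

Using the uncertainty principle to estimate ground state energy:

1. The position uncertainty is approximately the confinement size:
   Δx ≈ L = 3.430e-10 m

2. From ΔxΔp ≥ ℏ/2, the minimum momentum uncertainty is:
   Δp ≈ ℏ/(2L) = 1.537e-25 kg·m/s

3. The kinetic energy is approximately:
   KE ≈ (Δp)²/(2m) = (1.537e-25)²/(2 × 9.109e-31 kg)
   KE ≈ 1.297e-20 J = 80.961 meV

This is an order-of-magnitude estimate of the ground state energy.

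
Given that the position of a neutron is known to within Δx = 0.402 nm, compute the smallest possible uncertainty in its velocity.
78.311 m/s

Using the Heisenberg uncertainty principle and Δp = mΔv:
ΔxΔp ≥ ℏ/2
Δx(mΔv) ≥ ℏ/2

The minimum uncertainty in velocity is:
Δv_min = ℏ/(2mΔx)
Δv_min = (1.055e-34 J·s) / (2 × 1.675e-27 kg × 4.020e-10 m)
Δv_min = 7.831e+01 m/s = 78.311 m/s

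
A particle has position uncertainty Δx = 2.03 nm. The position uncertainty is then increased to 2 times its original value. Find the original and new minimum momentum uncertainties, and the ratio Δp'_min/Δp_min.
Original Δp_min = 2.597 × 10^-26 kg·m/s; new Δp'_min = 1.299 × 10^-26 kg·m/s; ratio Δp'_min/Δp_min = 1/2.

From the uncertainty principle ΔxΔp ≥ ℏ/2, the minimum momentum uncertainty is Δp_min = ℏ/(2Δx).

Original (Δx = 2.03 nm = 2.030e-09 m):
Δp_min = (1.055e-34 J·s)/(2 × 2.030e-09 m) = 2.597e-26 kg·m/s

When Δx → 2Δx:
Δp'_min = ℏ/(2 × 2Δx) = (1/2) × ℏ/(2Δx) = (1/2) × Δp_min
Δp'_min = 1/2 × 2.597e-26 kg·m/s = 1.299e-26 kg·m/s

Since Δp_min ∝ 1/Δx, when Δx is increased to 2 times its original value, Δp_min decreases to 1/2 of its original value.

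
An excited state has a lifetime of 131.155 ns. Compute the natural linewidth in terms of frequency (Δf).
606.744 kHz

Using the energy-time uncertainty principle and E = hf:
ΔEΔt ≥ ℏ/2
hΔf·Δt ≥ ℏ/2

The minimum frequency uncertainty is:
Δf = ℏ/(2hτ) = 1/(4πτ)
Δf = 1/(4π × 1.312e-07 s)
Δf = 6.067e+05 Hz = 606.744 kHz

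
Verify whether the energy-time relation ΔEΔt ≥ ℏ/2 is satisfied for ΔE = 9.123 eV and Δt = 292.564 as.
Yes, it satisfies the uncertainty relation.

Calculate the product ΔEΔt:
ΔE = 9.123 eV = 1.462e-18 J
ΔEΔt = (1.462e-18 J) × (2.926e-16 s)
ΔEΔt = 4.276e-34 J·s

Compare to the minimum allowed value ℏ/2:
ℏ/2 = 5.273e-35 J·s

Since ΔEΔt = 4.276e-34 J·s ≥ 5.273e-35 J·s = ℏ/2,
this satisfies the uncertainty relation.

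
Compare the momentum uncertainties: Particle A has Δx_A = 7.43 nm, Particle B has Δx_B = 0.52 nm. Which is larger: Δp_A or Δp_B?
Particle B has the larger minimum momentum uncertainty, by a factor of 14.29.

For each particle, the minimum momentum uncertainty is Δp_min = ℏ/(2Δx):

Particle A: Δp_A = ℏ/(2×7.430e-09 m) = 7.097e-27 kg·m/s
Particle B: Δp_B = ℏ/(2×5.200e-10 m) = 1.014e-25 kg·m/s

Ratio: Δp_B/Δp_A = 14.29

Since Δp_min ∝ 1/Δx, the particle with smaller position uncertainty (B) has larger momentum uncertainty.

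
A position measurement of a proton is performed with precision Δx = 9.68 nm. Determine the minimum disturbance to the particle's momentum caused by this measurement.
5.447 × 10^-27 kg·m/s

The uncertainty principle implies that measuring position disturbs momentum:
ΔxΔp ≥ ℏ/2

When we measure position with precision Δx, we necessarily introduce a momentum uncertainty:
Δp ≥ ℏ/(2Δx)
Δp_min = (1.055e-34 J·s) / (2 × 9.680e-09 m)
Δp_min = 5.447e-27 kg·m/s

The more precisely we measure position, the greater the momentum disturbance.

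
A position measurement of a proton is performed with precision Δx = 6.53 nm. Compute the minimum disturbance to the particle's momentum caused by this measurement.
8.075 × 10^-27 kg·m/s

The uncertainty principle implies that measuring position disturbs momentum:
ΔxΔp ≥ ℏ/2

When we measure position with precision Δx, we necessarily introduce a momentum uncertainty:
Δp ≥ ℏ/(2Δx)
Δp_min = (1.055e-34 J·s) / (2 × 6.530e-09 m)
Δp_min = 8.075e-27 kg·m/s

The more precisely we measure position, the greater the momentum disturbance.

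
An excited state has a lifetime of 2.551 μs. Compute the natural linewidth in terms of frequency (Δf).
31.195 kHz

Using the energy-time uncertainty principle and E = hf:
ΔEΔt ≥ ℏ/2
hΔf·Δt ≥ ℏ/2

The minimum frequency uncertainty is:
Δf = ℏ/(2hτ) = 1/(4πτ)
Δf = 1/(4π × 2.551e-06 s)
Δf = 3.119e+04 Hz = 31.195 kHz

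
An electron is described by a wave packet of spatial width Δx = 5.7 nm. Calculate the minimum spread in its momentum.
9.251 × 10^-27 kg·m/s

For a wave packet, the spatial width Δx and momentum spread Δp are related by the uncertainty principle:
ΔxΔp ≥ ℏ/2

The minimum momentum spread is:
Δp_min = ℏ/(2Δx)
Δp_min = (1.055e-34 J·s) / (2 × 5.700e-09 m)
Δp_min = 9.251e-27 kg·m/s

A wave packet cannot have both a well-defined position and well-defined momentum.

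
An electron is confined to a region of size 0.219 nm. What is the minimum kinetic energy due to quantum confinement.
198.598 meV

Using the uncertainty principle:

1. Position uncertainty: Δx ≈ 2.190e-10 m
2. Minimum momentum uncertainty: Δp = ℏ/(2Δx) = 2.408e-25 kg·m/s
3. Minimum kinetic energy:
   KE = (Δp)²/(2m) = (2.408e-25)²/(2 × 9.109e-31 kg)
   KE = 3.182e-20 J = 198.598 meV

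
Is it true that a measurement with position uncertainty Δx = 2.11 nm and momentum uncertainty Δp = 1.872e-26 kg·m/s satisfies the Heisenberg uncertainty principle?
No, it violates the uncertainty principle (impossible measurement).

Calculate the product ΔxΔp:
ΔxΔp = (2.110e-09 m) × (1.872e-26 kg·m/s)
ΔxΔp = 3.950e-35 J·s

Compare to the minimum allowed value ℏ/2:
ℏ/2 = 5.273e-35 J·s

Since ΔxΔp = 3.950e-35 J·s < 5.273e-35 J·s = ℏ/2,
the measurement violates the uncertainty principle.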